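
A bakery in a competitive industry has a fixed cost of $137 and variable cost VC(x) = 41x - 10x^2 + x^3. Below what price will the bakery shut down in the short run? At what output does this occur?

Short-run supply begins at min AVC. From VC = 41x - 10x^2 + x^3, AVC = 41 - 10x + x^2.
dAVC/dx = -10 + 2x = 0 gives x = 5. min AVC = 41 - 10·5 + 5^2 = 16.
The firm shuts down for any P below $16.

$16 per unit, at x = 5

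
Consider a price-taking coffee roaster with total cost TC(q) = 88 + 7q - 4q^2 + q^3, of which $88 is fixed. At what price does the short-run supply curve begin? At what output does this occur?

$3 per unit, at q = 2

The firm shuts down when price falls below the minimum of average variable cost. AVC = VC/q = 7 - 4q + q^2.
dAVC/dq = -4 + 2q = 0 gives q = 2. min AVC = 7 - 4·2 + 2^2 = 3.
For P < $3 the firm produces nothing.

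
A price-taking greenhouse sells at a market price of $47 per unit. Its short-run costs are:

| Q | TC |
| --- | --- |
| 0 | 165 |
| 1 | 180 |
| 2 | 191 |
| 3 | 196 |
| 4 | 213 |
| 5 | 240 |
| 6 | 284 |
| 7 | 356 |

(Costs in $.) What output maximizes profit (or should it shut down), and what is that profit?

Q = 6; profit = -$2

Compute π = P·Q − TC at each output: Q=0: -165; Q=1: -133; Q=2: -97; Q=3: -55; Q=4: -25; Q=5: -5; Q=6: -2; Q=7: -27.
Profit is maximized at Q = 6. AVC there is 119/6 = $19.83 ≤ P, so producing beats shutting down (which would give -$165).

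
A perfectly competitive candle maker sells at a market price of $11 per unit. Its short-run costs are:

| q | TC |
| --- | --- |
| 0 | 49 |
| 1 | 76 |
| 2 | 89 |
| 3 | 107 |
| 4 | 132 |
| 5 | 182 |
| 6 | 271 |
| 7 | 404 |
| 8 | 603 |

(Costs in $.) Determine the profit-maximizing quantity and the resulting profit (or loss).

q = 0 (shut down); profit = -$49

Tabulate TR − TC: q=0: -49; q=1: -65; q=2: -67; q=3: -74; q=4: -88; q=5: -127; q=6: -205; q=7: -327; q=8: -515.
Profit is highest at q = 0. Equivalently, the lowest AVC in the table is 58/3 ≈ $19.33 at q = 3, and P = $11 falls below it — price never covers variable cost, so the firm shuts down and loses only its fixed cost.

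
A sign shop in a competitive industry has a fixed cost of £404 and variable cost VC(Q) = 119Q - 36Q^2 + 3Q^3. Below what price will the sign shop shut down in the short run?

The shutdown price is the minimum of AVC. VC = 119Q - 36Q^2 + 3Q^3, so AVC = 119 - 36Q + 3Q^2.
dAVC/dQ = -36 + 6Q = 0 gives Q = 6. min AVC = 119 - 36·6 + 3·6^2 = 11.
So the shutdown price is £11.

£11 per unit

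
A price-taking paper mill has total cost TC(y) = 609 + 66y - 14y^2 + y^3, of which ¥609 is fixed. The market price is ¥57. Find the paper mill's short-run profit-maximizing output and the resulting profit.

AVC = 66 - 14y + y^2; min AVC = ¥17 at y = 7. Since P = ¥57 ≥ min AVC, the firm produces.
With MC = 66 - 28y + 3y^2, P = MC on the upward-sloping part at y* = 9.
TR = 57·9 = 513. TC = 609 + 189 = 798. Profit = 513 − 798 = -¥285.
By producing, the firm covers all variable cost plus ¥324 of fixed cost; shutting down would lose the full ¥609.

Profit = -¥285 at y = 9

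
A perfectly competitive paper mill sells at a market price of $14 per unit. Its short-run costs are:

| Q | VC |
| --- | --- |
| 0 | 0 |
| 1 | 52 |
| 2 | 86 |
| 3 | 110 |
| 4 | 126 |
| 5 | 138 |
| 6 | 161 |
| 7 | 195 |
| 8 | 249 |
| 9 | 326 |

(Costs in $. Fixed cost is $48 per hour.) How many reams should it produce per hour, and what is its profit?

Q = 0 (shut down); profit = -$48

Tabulate TR − TC: Q=0: -48; Q=1: -86; Q=2: -106; Q=3: -116; Q=4: -118; Q=5: -116; Q=6: -125; Q=7: -145; Q=8: -185; Q=9: -248.
Profit is highest at Q = 0. Equivalently, the lowest AVC in the table is 161/6 ≈ $26.83 at Q = 6, and P = $14 falls below it — price never covers variable cost, so the firm shuts down and loses only its fixed cost.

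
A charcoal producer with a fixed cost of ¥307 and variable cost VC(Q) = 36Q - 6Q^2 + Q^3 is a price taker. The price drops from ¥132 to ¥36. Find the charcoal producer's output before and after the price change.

Output falls from 8 to 4

AVC = 36 - 6Q + Q^2, minimized at Q = 3 where min AVC = ¥27. MC = 36 - 12Q + 3Q^2.
With P = ¥132 above the shutdown price, P = MC gives Q = 8.
At P = ¥36 ≥ min AVC, set P = MC: Q = 4. The firm stays open but cuts output.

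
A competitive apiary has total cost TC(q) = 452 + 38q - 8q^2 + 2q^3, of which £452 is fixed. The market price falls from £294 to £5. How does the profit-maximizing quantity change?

Output falls from 8 to 0 (the firm shuts down)

MC = 38 - 16q + 6q^2; the shutdown threshold is min AVC = £30 (at q = 2).
With P = £294 above the shutdown price, P = MC gives q = 8.
At P = £5 < min AVC = £30, price no longer covers variable cost at any output, so the firm shuts down: q = 0.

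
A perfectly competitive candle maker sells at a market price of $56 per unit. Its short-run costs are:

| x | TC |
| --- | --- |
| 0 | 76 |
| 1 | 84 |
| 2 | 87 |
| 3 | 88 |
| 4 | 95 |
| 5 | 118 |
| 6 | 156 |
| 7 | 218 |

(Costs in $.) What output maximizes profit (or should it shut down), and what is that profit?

x = 6; profit = $180

Profit at each row (π = 56x − TC): x=0: -76; x=1: -28; x=2: 25; x=3: 80; x=4: 129; x=5: 162; x=6: 180; x=7: 174.
Profit is maximized at x = 6. AVC there is 80/6 = $13.33 ≤ P, so producing beats shutting down (which would give -$76).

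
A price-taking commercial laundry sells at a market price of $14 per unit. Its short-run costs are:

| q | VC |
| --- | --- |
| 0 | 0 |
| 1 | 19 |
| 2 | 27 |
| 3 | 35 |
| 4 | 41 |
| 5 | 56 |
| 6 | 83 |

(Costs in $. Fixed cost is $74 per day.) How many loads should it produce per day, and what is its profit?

Compute π = P·q − TC at each output: q=0: -74; q=1: -79; q=2: -73; q=3: -67; q=4: -59; q=5: -60; q=6: -73.
Profit is maximized at q = 4. AVC there is 41/4 = $10.25 ≤ P, so producing beats shutting down (which would give -$74).

q = 4; profit = -$59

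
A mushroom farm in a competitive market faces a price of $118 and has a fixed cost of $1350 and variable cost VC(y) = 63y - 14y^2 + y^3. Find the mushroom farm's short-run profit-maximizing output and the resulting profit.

AVC = 63 - 14y + y^2 has its minimum $14 at y = 7; price $118 clears that bar, so the firm operates.
With MC = 63 - 28y + 3y^2, P = MC on the upward-sloping part at y* = 11.
TR = 118·11 = 1298. TC = 1350 + 330 = 1680. Profit = 1298 − 1680 = -$382.
That loss of $382 beats the $1350 the firm would lose by shutting down; producing recovers $968 of fixed cost.

Profit = -$382 at y = 11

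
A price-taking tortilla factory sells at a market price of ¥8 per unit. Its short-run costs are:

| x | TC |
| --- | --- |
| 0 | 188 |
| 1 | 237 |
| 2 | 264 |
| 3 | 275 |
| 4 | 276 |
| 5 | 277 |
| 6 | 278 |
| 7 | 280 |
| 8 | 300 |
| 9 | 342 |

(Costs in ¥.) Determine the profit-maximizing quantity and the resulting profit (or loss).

x = 0 (shut down); profit = -¥188

Tabulate TR − TC: x=0: -188; x=1: -229; x=2: -248; x=3: -251; x=4: -244; x=5: -237; x=6: -230; x=7: -224; x=8: -236; x=9: -270.
Profit is highest at x = 0. Equivalently, the lowest AVC in the table is 92/7 ≈ ¥13.14 at x = 7, and P = ¥8 falls below it — price never covers variable cost, so the firm shuts down and loses only its fixed cost.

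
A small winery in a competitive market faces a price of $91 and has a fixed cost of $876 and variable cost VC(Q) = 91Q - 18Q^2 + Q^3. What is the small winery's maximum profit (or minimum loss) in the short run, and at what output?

AVC = 91 - 18Q + Q^2 has its minimum $10 at Q = 9; price $91 clears that bar, so the firm operates.
With MC = 91 - 36Q + 3Q^2, P = MC on the upward-sloping part at Q* = 12.
TR = 91·12 = 1092. TC = 876 + 228 = 1104. Profit = 1092 − 1104 = -$12.
That loss of $12 beats the $876 the firm would lose by shutting down; producing recovers $864 of fixed cost.

Profit = -$12 at Q = 12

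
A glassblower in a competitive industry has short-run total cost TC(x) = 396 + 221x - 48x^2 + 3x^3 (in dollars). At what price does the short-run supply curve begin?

$29 per unit

The firm shuts down when price falls below the minimum of average variable cost. AVC = VC/x = 221 - 48x + 3x^2.
dAVC/dx = -48 + 6x = 0 gives x = 8. min AVC = 221 - 48·8 + 3·8^2 = 29.
The firm shuts down for any P below $29.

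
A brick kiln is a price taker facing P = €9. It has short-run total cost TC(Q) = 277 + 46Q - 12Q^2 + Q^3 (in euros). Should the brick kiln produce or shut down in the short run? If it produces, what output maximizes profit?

Shut down

From TC, MC = TC'(Q) = 46 - 24Q + 3Q^2 and AVC = VC/Q = 46 - 12Q + Q^2.
AVC hits its minimum where MC = AVC, at Q = 6, giving min AVC = 46 - 12·6 + 6^2 = €10.
P = €9 lies below min AVC = €10; no output level covers variable cost.
Shutting down limits the loss to fixed cost, €277.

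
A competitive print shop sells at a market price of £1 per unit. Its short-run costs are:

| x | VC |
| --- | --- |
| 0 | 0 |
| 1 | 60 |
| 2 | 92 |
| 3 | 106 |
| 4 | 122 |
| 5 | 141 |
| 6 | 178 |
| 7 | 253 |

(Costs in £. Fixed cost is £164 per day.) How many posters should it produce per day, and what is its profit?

Tabulate TR − TC: x=0: -164; x=1: -223; x=2: -254; x=3: -267; x=4: -282; x=5: -300; x=6: -336; x=7: -410.
Profit is highest at x = 0. Equivalently, the lowest AVC in the table is 141/5 ≈ £28.20 at x = 5, and P = £1 falls below it — price never covers variable cost, so the firm shuts down and loses only its fixed cost.

x = 0 (shut down); profit = -£164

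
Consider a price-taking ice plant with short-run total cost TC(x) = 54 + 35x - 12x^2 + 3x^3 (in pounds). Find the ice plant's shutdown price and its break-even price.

AVC = 35 - 12x + 3x^2; minimized at x = 2, giving min AVC = £23. That is the shutdown price.
ATC = 54/x + 35 - 12x + 3x^2. Setting dATC/dx = −54/x^2 − 12 + 6x = 0 gives x = 3 (since 6·3^3 − 12·3^2 = 54).
min ATC = 54/3 + 35 − 12·3 + 3·3^2 = £44. That is the break-even price.
Between these two prices the firm operates at a loss; above £44 it earns a profit.

Shutdown price = £23; break-even price = £44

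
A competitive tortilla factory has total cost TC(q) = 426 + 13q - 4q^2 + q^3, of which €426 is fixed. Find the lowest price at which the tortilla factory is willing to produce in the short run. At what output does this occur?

Short-run supply begins at min AVC. From VC = 13q - 4q^2 + q^3, AVC = 13 - 4q + q^2.
dAVC/dq = -4 + 2q = 0 gives q = 2. min AVC = 13 - 4·2 + 2^2 = 9.
The firm shuts down for any P below €9.

€9 per unit, at q = 2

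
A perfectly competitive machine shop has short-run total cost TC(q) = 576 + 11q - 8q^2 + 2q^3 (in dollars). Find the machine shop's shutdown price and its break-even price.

Shutdown price = $3; break-even price = $131

Shutdown price = min AVC. AVC = 11 - 8q + 2q^2, with vertex at q = 2 and minimum $3.
ATC = 576/q + 11 - 8q + 2q^2. Setting dATC/dq = −576/q^2 − 8 + 4q = 0 gives q = 6 (since 4·6^3 − 8·6^2 = 576).
min ATC = 576/6 + 11 − 8·6 + 2·6^2 = $131. That is the break-even price.
For $3 ≤ P < $131 the firm produces at a loss; below $3 it shuts down.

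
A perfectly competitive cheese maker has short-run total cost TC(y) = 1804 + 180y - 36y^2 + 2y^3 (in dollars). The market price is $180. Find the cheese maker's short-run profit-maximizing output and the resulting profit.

AVC = 180 - 36y + 2y^2; min AVC = $18 at y = 9. Since P = $180 ≥ min AVC, the firm produces.
MC = 180 - 72y + 6y^2. Setting P = MC and taking the root on the rising branch gives y* = 12.
TR = 180·12 = 2160. TC = 1804 + 432 = 2236. Profit = 2160 − 2236 = -$76.
By producing, the firm covers all variable cost plus $1728 of fixed cost; shutting down would lose the full $1804.

Profit = -$76 at y = 12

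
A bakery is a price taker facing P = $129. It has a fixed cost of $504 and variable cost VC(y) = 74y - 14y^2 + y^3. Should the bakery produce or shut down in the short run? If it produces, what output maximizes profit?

Produce at y = 11

Strip out fixed cost: VC = 74y - 14y^2 + y^3. Then AVC = 74 - 14y + y^2 and MC = 74 - 28y + 3y^2.
AVC is minimized where dAVC/dy = -14 + 2y = 0, at y = 7; min AVC = 74 - 14·7 + 7^2 = $25.
Because $129 ≥ $25, revenue can cover variable cost; the firm operates.
P = MC gives -55 - 28y + 3y^2 = 0, with roots -5/3 and 11. Take the larger (rising MC): y* = 11.
Check: AVC at y = 11 is $41 ≤ P, so revenue covers variable cost.
Profit = P·y − TC = 129·11 − 955 = $464.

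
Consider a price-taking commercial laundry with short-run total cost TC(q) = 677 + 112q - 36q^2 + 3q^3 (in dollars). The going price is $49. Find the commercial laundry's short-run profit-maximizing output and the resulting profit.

AVC = 112 - 36q + 3q^2; min AVC = $4 at q = 6. Since P = $49 ≥ min AVC, the firm produces.
MC = 112 - 72q + 9q^2. Setting P = MC and taking the root on the rising branch gives q* = 7.
TR = 49·7 = 343. TC = 677 + 49 = 726. Profit = 343 − 726 = -$383.
Shutting down would mean losing the fixed cost of $677, so operating at a loss of $383 is better by $294.

Profit = -$383 at q = 7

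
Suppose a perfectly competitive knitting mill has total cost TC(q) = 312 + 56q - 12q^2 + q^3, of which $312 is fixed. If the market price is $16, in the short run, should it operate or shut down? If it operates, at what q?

Shut down

From TC, MC = TC'(q) = 56 - 24q + 3q^2 and AVC = VC/q = 56 - 12q + q^2.
AVC hits its minimum where MC = AVC, at q = 6, giving min AVC = 56 - 12·6 + 6^2 = $20.
Since P = $16 < min AVC = $20, price fails to cover variable cost at any output.
Shutting down limits the loss to fixed cost, $312.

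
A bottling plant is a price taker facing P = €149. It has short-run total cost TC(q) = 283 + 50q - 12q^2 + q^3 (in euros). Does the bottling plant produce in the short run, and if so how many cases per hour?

Variable cost is VC = 50q - 12q^2 + q^3, so AVC = VC/q = 50 - 12q + q^2 and MC = dTC/dq = 50 - 24q + 3q^2.
AVC is minimized where dAVC/dq = -12 + 2q = 0, at q = 6; min AVC = 50 - 12·6 + 6^2 = €14.
P = €149 exceeds min AVC = €14, so the firm stays open.
P = MC gives -99 - 24q + 3q^2 = 0, with roots -3 and 11. Take the larger (rising MC): q* = 11.
Check: AVC at q = 11 is €39 ≤ P, so revenue covers variable cost.
Profit = P·q − TC = 149·11 − 712 = €927.

Produce at q = 11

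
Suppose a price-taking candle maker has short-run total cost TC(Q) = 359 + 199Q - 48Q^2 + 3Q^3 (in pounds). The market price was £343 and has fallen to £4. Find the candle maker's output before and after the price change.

AVC = 199 - 48Q + 3Q^2, minimized at Q = 8 where min AVC = £7. MC = 199 - 96Q + 9Q^2.
At P = £343 ≥ min AVC, set P = MC on the rising branch: Q = 12.
At P = £4 < min AVC = £7, price no longer covers variable cost at any output, so the firm shuts down: Q = 0.

Output falls from 12 to 0 (the firm shuts down)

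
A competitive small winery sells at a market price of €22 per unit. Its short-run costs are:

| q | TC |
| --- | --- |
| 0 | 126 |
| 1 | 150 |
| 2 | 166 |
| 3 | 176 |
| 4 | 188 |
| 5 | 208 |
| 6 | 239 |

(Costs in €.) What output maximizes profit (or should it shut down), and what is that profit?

Profit at each row (π = 22q − TC): q=0: -126; q=1: -128; q=2: -122; q=3: -110; q=4: -100; q=5: -98; q=6: -107.
Profit is maximized at q = 5. AVC there is 82/5 = €16.40 ≤ P, so producing beats shutting down (which would give -€126).

q = 5; profit = -€98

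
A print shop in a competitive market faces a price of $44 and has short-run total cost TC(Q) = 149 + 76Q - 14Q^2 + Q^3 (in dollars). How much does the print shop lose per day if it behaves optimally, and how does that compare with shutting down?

AVC = 76 - 14Q + Q^2; min AVC = $27 at Q = 7. Since P = $44 ≥ min AVC, the firm produces.
MC = 76 - 28Q + 3Q^2. Setting P = MC and taking the root on the rising branch gives Q* = 8.
TR = 44·8 = 352. TC = 149 + 224 = 373. Profit = 352 − 373 = -$21.
Shutting down would mean losing the fixed cost of $149, so operating at a loss of $21 is better by $128.

Profit = -$21 at Q = 8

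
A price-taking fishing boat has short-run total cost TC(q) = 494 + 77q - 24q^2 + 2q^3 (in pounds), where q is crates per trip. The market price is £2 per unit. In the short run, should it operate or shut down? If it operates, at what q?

Shut down

From TC, MC = TC'(q) = 77 - 48q + 6q^2 and AVC = VC/q = 77 - 24q + 2q^2.
The AVC parabola has its vertex at q = 24/4 = 6, where AVC = 77 - 24·6 + 2·6^2 = £5.
With P < min AVC (£2 < £5), every unit sold adds to the loss.
Shutting down limits the loss to fixed cost, £494.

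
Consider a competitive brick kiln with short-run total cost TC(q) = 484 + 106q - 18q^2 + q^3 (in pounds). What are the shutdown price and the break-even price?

Shutdown price = £25; break-even price = £73

Shutdown price = min AVC. AVC = 106 - 18q + q^2, with vertex at q = 9 and minimum £25.
ATC = 484/q + 106 - 18q + q^2. Setting dATC/dq = −484/q^2 − 18 + 2q = 0 gives q = 11 (since 2·11^3 − 18·11^2 = 484).
min ATC = 484/11 + 106 − 18·11 + 11^2 = £73. That is the break-even price.
Between these two prices the firm operates at a loss; above £73 it earns a profit.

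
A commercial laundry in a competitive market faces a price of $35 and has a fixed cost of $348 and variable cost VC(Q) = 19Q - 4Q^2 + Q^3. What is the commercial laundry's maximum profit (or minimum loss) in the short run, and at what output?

AVC = 19 - 4Q + Q^2 has its minimum $15 at Q = 2; price $35 clears that bar, so the firm operates.
MC = 19 - 8Q + 3Q^2. Setting P = MC and taking the root on the rising branch gives Q* = 4.
TR = 35·4 = 140. TC = 348 + 76 = 424. Profit = 140 − 424 = -$284.
By producing, the firm covers all variable cost plus $64 of fixed cost; shutting down would lose the full $348.

Profit = -$284 at Q = 4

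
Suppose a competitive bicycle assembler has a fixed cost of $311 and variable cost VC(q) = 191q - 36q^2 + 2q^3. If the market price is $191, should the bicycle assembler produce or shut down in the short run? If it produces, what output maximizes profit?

Produce at q = 12

From TC, MC = TC'(q) = 191 - 72q + 6q^2 and AVC = VC/q = 191 - 36q + 2q^2.
The AVC parabola has its vertex at q = 36/4 = 9, where AVC = 191 - 36·9 + 2·9^2 = $29.
P = $191 exceeds min AVC = $29, so the firm stays open.
Set P = MC: 191 = 191 - 72q + 6q^2 → -72q + 6q^2 = 0. The roots are q = 0 and q = 12; the profit-maximizing output is on the rising part of MC, so q* = 12.
Check: AVC at q = 12 is $47 ≤ P, so revenue covers variable cost.
Profit = P·q − TC = 191·12 − 875 = $1417.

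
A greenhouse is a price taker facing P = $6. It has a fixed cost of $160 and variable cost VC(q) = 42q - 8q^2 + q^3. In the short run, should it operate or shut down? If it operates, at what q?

Shut down

Strip out fixed cost: VC = 42q - 8q^2 + q^3. Then AVC = 42 - 8q + q^2 and MC = 42 - 16q + 3q^2.
AVC hits its minimum where MC = AVC, at q = 4, giving min AVC = 42 - 8·4 + 4^2 = $26.
With P < min AVC ($6 < $26), every unit sold adds to the loss.
The firm minimizes its loss by shutting down and losing only its fixed cost of $160.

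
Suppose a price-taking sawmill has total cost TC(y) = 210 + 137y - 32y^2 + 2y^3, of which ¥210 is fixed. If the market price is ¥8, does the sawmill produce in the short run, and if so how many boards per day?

From TC, MC = TC'(y) = 137 - 64y + 6y^2 and AVC = VC/y = 137 - 32y + 2y^2.
The AVC parabola has its vertex at y = 32/4 = 8, where AVC = 137 - 32·8 + 2·8^2 = ¥9.
With P < min AVC (¥8 < ¥9), every unit sold adds to the loss.
The firm minimizes its loss by shutting down and losing only its fixed cost of ¥210.

Shut down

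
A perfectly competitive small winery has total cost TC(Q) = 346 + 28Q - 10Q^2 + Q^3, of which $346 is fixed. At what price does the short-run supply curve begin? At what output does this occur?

Short-run supply begins at min AVC. From VC = 28Q - 10Q^2 + Q^3, AVC = 28 - 10Q + Q^2.
At the minimum of AVC, MC = AVC. MC = 28 - 20Q + 3Q^2; setting MC = AVC gives 2Q^2 - 10Q = 0, so Q = 5. min AVC = 3.
So the shutdown price is $3.

$3 per unit, at Q = 5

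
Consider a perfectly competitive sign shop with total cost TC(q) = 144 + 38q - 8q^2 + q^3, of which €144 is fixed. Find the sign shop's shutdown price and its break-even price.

Shutdown price = min AVC. AVC = 38 - 8q + q^2, with vertex at q = 4 and minimum €22.
ATC = 144/q + 38 - 8q + q^2. Setting dATC/dq = −144/q^2 − 8 + 2q = 0 gives q = 6 (since 2·6^3 − 8·6^2 = 144).
min ATC = 144/6 + 38 − 8·6 + 6^2 = €50. That is the break-even price.
For €22 ≤ P < €50 the firm produces at a loss; below €22 it shuts down.

Shutdown price = €22; break-even price = €50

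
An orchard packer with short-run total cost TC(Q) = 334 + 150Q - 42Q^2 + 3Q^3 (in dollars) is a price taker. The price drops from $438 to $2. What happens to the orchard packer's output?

AVC = 150 - 42Q + 3Q^2, minimized at Q = 7 where min AVC = $3. MC = 150 - 84Q + 9Q^2.
With P = $438 above the shutdown price, P = MC gives Q = 12.
At P = $2 < min AVC = $3, price no longer covers variable cost at any output, so the firm shuts down: Q = 0.

Output falls from 12 to 0 (the firm shuts down)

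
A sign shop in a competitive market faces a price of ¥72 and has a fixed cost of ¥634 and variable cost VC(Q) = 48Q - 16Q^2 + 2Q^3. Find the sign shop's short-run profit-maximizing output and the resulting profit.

Profit = -¥346 at Q = 6

AVC = 48 - 16Q + 2Q^2 has its minimum ¥16 at Q = 4; price ¥72 clears that bar, so the firm operates.
With MC = 48 - 32Q + 6Q^2, P = MC on the upward-sloping part at Q* = 6.
TR = 72·6 = 432. TC = 634 + 144 = 778. Profit = 432 − 778 = -¥346.
That loss of ¥346 beats the ¥634 the firm would lose by shutting down; producing recovers ¥288 of fixed cost.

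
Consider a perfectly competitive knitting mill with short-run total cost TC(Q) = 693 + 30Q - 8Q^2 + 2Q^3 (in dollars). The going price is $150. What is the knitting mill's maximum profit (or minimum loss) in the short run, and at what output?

Profit = -$117 at Q = 6

AVC = 30 - 8Q + 2Q^2 has its minimum $22 at Q = 2; price $150 clears that bar, so the firm operates.
With MC = 30 - 16Q + 6Q^2, P = MC on the upward-sloping part at Q* = 6.
TR = 150·6 = 900. TC = 693 + 324 = 1017. Profit = 900 − 1017 = -$117.
Shutting down would mean losing the fixed cost of $693, so operating at a loss of $117 is better by $576.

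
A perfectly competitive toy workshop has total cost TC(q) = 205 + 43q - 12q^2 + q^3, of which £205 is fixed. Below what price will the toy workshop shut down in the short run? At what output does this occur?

The firm shuts down when price falls below the minimum of average variable cost. AVC = VC/q = 43 - 12q + q^2.
dAVC/dq = -12 + 2q = 0 gives q = 6. min AVC = 43 - 12·6 + 6^2 = 7.
So the shutdown price is £7.

£7 per unit, at q = 6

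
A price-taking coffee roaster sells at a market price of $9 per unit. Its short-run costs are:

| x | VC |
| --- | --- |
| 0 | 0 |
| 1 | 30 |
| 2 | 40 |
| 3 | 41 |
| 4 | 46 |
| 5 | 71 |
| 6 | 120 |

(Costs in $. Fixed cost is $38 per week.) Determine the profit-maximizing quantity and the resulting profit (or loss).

Profit at each row (π = 9x − TC): x=0: -38; x=1: -59; x=2: -60; x=3: -52; x=4: -48; x=5: -64; x=6: -104.
Profit is highest at x = 0. Equivalently, the lowest AVC in the table is 46/4 ≈ $11.50 at x = 4, and P = $9 falls below it — price never covers variable cost, so the firm shuts down and loses only its fixed cost.

x = 0 (shut down); profit = -$38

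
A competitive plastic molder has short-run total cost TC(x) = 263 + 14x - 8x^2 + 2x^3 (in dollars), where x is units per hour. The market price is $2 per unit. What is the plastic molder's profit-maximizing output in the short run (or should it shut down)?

Shut down

Strip out fixed cost: VC = 14x - 8x^2 + 2x^3. Then AVC = 14 - 8x + 2x^2 and MC = 14 - 16x + 6x^2.
The AVC parabola has its vertex at x = 8/4 = 2, where AVC = 14 - 8·2 + 2·2^2 = $6.
With P < min AVC ($2 < $6), every unit sold adds to the loss.
Shutting down limits the loss to fixed cost, $263.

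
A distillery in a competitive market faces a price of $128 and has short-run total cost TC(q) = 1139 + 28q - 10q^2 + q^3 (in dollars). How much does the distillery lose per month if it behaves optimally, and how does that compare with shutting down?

AVC = 28 - 10q + q^2; min AVC = $3 at q = 5. Since P = $128 ≥ min AVC, the firm produces.
With MC = 28 - 20q + 3q^2, P = MC on the upward-sloping part at q* = 10.
TR = 128·10 = 1280. TC = 1139 + 280 = 1419. Profit = 1280 − 1419 = -$139.
Shutting down would mean losing the fixed cost of $1139, so operating at a loss of $139 is better by $1000.

Profit = -$139 at q = 10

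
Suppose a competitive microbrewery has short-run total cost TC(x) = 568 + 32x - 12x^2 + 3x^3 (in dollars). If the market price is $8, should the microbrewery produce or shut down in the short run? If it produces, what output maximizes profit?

Shut down

Variable cost is VC = 32x - 12x^2 + 3x^3, so AVC = VC/x = 32 - 12x + 3x^2 and MC = dTC/dx = 32 - 24x + 9x^2.
AVC hits its minimum where MC = AVC, at x = 2, giving min AVC = 32 - 12·2 + 3·2^2 = $20.
With P < min AVC ($8 < $20), every unit sold adds to the loss.
Best response: produce nothing and absorb the $568 fixed cost.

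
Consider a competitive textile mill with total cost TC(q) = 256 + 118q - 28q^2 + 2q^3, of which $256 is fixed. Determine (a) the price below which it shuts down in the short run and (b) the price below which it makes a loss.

Shutdown price = min AVC. AVC = 118 - 28q + 2q^2, with vertex at q = 7 and minimum $20.
ATC = 256/q + 118 - 28q + 2q^2. Setting dATC/dq = −256/q^2 − 28 + 4q = 0 gives q = 8 (since 4·8^3 − 28·8^2 = 256).
min ATC = 256/8 + 118 − 28·8 + 2·8^2 = $54. That is the break-even price.
Between these two prices the firm operates at a loss; above $54 it earns a profit.

Shutdown price = $20; break-even price = $54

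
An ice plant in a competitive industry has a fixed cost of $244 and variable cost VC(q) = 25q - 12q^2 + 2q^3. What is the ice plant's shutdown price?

$7 per unit

The shutdown price is the minimum of AVC. VC = 25q - 12q^2 + 2q^3, so AVC = 25 - 12q + 2q^2.
At the minimum of AVC, MC = AVC. MC = 25 - 24q + 6q^2; setting MC = AVC gives 4q^2 - 12q = 0, so q = 3. min AVC = 7.
The firm shuts down for any P below $7.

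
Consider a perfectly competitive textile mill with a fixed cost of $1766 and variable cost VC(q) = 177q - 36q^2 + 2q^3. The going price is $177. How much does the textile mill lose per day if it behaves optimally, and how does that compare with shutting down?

Profit = -$38 at q = 12

AVC = 177 - 36q + 2q^2 has its minimum $15 at q = 9; price $177 clears that bar, so the firm operates.
MC = 177 - 72q + 6q^2. Setting P = MC and taking the root on the rising branch gives q* = 12.
TR = 177·12 = 2124. TC = 1766 + 396 = 2162. Profit = 2124 − 2162 = -$38.
Shutting down would mean losing the fixed cost of $1766, so operating at a loss of $38 is better by $1728.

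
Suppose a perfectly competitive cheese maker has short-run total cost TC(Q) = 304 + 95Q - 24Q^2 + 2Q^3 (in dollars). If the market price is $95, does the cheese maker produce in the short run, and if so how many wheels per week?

Produce at Q = 8

Strip out fixed cost: VC = 95Q - 24Q^2 + 2Q^3. Then AVC = 95 - 24Q + 2Q^2 and MC = 95 - 48Q + 6Q^2.
The AVC parabola has its vertex at Q = 24/4 = 6, where AVC = 95 - 24·6 + 2·6^2 = $23.
Since P = $95 ≥ min AVC = $23, price covers variable cost and the firm should produce.
P = MC gives -48Q + 6Q^2 = 0, with roots 0 and 8. Take the larger (rising MC): Q* = 8.
Check: AVC at Q = 8 is $31 ≤ P, so revenue covers variable cost.
Profit = P·Q − TC = 95·8 − 552 = $208.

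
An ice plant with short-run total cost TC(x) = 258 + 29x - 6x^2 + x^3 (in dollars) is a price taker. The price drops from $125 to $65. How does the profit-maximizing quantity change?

AVC = 29 - 6x + x^2, minimized at x = 3 where min AVC = $20. MC = 29 - 12x + 3x^2.
At P = $125 ≥ min AVC, set P = MC on the rising branch: x = 8.
At P = $65 ≥ min AVC, set P = MC: x = 6. The firm stays open but cuts output.

Output falls from 8 to 6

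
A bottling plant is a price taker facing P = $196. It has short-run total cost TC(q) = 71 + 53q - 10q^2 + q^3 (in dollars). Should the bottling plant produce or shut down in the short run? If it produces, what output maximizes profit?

Produce at q = 11

From TC, MC = TC'(q) = 53 - 20q + 3q^2 and AVC = VC/q = 53 - 10q + q^2.
The AVC parabola has its vertex at q = 10/2 = 5, where AVC = 53 - 10·5 + 5^2 = $28.
Because $196 ≥ $28, revenue can cover variable cost; the firm operates.
Solving P = MC: -143 - 20q + 3q^2 = 0 ⇒ q = -13/3 or 11. On the upward-sloping branch, q* = 11.
Check: AVC at q = 11 is $64 ≤ P, so revenue covers variable cost.
Profit = P·q − TC = 196·11 − 775 = $1381.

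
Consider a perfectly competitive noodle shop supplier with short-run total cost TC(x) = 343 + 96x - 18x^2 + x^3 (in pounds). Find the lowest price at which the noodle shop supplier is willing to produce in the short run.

Short-run supply begins at min AVC. From VC = 96x - 18x^2 + x^3, AVC = 96 - 18x + x^2.
At the minimum of AVC, MC = AVC. MC = 96 - 36x + 3x^2; setting MC = AVC gives 2x^2 - 18x = 0, so x = 9. min AVC = 15.
For P < £15 the firm produces nothing.

£15 per unit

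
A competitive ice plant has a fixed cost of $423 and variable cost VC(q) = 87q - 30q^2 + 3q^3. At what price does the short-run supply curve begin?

The firm shuts down when price falls below the minimum of average variable cost. AVC = VC/q = 87 - 30q + 3q^2.
dAVC/dq = -30 + 6q = 0 gives q = 5. min AVC = 87 - 30·5 + 3·5^2 = 12.
The firm shuts down for any P below $12.

$12 per unit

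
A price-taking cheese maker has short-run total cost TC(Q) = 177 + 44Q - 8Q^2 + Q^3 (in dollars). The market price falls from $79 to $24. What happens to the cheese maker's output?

Output falls from 7 to 0 (the firm shuts down)

MC = 44 - 16Q + 3Q^2; the shutdown threshold is min AVC = $28 (at Q = 4).
With P = $79 above the shutdown price, P = MC gives Q = 7.
At P = $24 < min AVC = $28, price no longer covers variable cost at any output, so the firm shuts down: Q = 0.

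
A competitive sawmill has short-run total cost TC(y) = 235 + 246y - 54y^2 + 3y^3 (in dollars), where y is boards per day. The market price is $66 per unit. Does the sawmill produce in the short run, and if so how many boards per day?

From TC, MC = TC'(y) = 246 - 108y + 9y^2 and AVC = VC/y = 246 - 54y + 3y^2.
AVC is minimized where dAVC/dy = -54 + 6y = 0, at y = 9; min AVC = 246 - 54·9 + 3·9^2 = $3.
Because $66 ≥ $3, revenue can cover variable cost; the firm operates.
Set P = MC: 66 = 246 - 108y + 9y^2 → 180 - 108y + 9y^2 = 0. The roots are y = 2 and y = 10; the profit-maximizing output is on the rising part of MC, so y* = 10.
Check: AVC at y = 10 is $6 ≤ P, so revenue covers variable cost.
Profit = P·y − TC = 66·10 − 295 = $365.

Produce at y = 10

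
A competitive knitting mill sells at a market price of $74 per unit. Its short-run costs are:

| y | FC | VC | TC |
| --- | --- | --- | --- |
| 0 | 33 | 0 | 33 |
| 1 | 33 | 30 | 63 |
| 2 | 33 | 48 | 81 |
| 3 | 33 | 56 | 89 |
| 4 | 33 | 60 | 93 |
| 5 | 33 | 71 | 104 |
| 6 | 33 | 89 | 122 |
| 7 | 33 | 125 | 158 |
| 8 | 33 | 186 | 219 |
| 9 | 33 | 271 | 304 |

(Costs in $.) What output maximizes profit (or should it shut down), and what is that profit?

Profit at each row (π = 74y − TC): y=0: -33; y=1: 11; y=2: 67; y=3: 133; y=4: 203; y=5: 266; y=6: 322; y=7: 360; y=8: 373; y=9: 362.
Profit is maximized at y = 8. AVC there is 186/8 = $23.25 ≤ P, so producing beats shutting down (which would give -$33).

y = 8; profit = $373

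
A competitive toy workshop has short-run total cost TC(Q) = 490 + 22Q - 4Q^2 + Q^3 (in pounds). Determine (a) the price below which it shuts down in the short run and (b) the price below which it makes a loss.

Shutdown price = £18; break-even price = £113

AVC = 22 - 4Q + Q^2; minimized at Q = 2, giving min AVC = £18. That is the shutdown price.
ATC = 490/Q + 22 - 4Q + Q^2. Setting dATC/dQ = −490/Q^2 − 4 + 2Q = 0 gives Q = 7 (since 2·7^3 − 4·7^2 = 490).
min ATC = 490/7 + 22 − 4·7 + 7^2 = £113. That is the break-even price.
For £18 ≤ P < £113 the firm produces at a loss; below £18 it shuts down.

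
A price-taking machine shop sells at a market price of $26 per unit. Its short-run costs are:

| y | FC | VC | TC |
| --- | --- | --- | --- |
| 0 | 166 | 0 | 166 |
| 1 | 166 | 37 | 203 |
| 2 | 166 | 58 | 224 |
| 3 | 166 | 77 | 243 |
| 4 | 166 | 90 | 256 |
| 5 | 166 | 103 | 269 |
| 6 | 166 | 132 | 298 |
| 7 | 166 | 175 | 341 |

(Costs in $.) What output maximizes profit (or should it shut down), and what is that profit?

y = 5; profit = -$139

Compute π = P·y − TC at each output: y=0: -166; y=1: -177; y=2: -172; y=3: -165; y=4: -152; y=5: -139; y=6: -142; y=7: -159.
Profit is maximized at y = 5. AVC there is 103/5 = $20.60 ≤ P, so producing beats shutting down (which would give -$166).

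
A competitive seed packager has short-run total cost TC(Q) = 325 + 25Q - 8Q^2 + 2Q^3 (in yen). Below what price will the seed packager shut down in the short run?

The firm shuts down when price falls below the minimum of average variable cost. AVC = VC/Q = 25 - 8Q + 2Q^2.
dAVC/dQ = -8 + 4Q = 0 gives Q = 2. min AVC = 25 - 8·2 + 2·2^2 = 17.
The firm shuts down for any P below ¥17.

¥17 per unit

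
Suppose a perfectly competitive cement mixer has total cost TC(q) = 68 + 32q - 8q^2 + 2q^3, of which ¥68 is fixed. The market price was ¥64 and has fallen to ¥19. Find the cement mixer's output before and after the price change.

Output falls from 4 to 0 (the firm shuts down)

MC = 32 - 16q + 6q^2; the shutdown threshold is min AVC = ¥24 (at q = 2).
With P = ¥64 above the shutdown price, P = MC gives q = 4.
At P = ¥19 < min AVC = ¥24, price no longer covers variable cost at any output, so the firm shuts down: q = 0.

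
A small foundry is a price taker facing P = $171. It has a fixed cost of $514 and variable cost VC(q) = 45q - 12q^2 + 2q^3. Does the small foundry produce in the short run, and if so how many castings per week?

Strip out fixed cost: VC = 45q - 12q^2 + 2q^3. Then AVC = 45 - 12q + 2q^2 and MC = 45 - 24q + 6q^2.
AVC hits its minimum where MC = AVC, at q = 3, giving min AVC = 45 - 12·3 + 2·3^2 = $27.
Since P = $171 ≥ min AVC = $27, price covers variable cost and the firm should produce.
P = MC gives -126 - 24q + 6q^2 = 0, with roots -3 and 7. Take the larger (rising MC): q* = 7.
Check: AVC at q = 7 is $59 ≤ P, so revenue covers variable cost.
Profit = P·q − TC = 171·7 − 927 = $270.

Produce at q = 7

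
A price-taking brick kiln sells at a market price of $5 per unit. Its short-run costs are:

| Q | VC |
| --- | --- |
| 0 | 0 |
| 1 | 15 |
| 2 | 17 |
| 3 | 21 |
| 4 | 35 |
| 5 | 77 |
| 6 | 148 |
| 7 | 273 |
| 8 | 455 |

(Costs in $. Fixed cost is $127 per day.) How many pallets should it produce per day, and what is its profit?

Tabulate TR − TC: Q=0: -127; Q=1: -137; Q=2: -134; Q=3: -133; Q=4: -142; Q=5: -179; Q=6: -245; Q=7: -365; Q=8: -542.
Profit is highest at Q = 0. Equivalently, the lowest AVC in the table is 21/3 ≈ $7 at Q = 3, and P = $5 falls below it — price never covers variable cost, so the firm shuts down and loses only its fixed cost.

Q = 0 (shut down); profit = -$127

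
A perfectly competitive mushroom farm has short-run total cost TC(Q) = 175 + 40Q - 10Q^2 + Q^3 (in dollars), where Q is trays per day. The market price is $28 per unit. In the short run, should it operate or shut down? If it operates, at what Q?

Produce at Q = 6

Variable cost is VC = 40Q - 10Q^2 + Q^3, so AVC = VC/Q = 40 - 10Q + Q^2 and MC = dTC/dQ = 40 - 20Q + 3Q^2.
AVC is minimized where dAVC/dQ = -10 + 2Q = 0, at Q = 5; min AVC = 40 - 10·5 + 5^2 = $15.
Since P = $28 ≥ min AVC = $15, price covers variable cost and the firm should produce.
P = MC gives 12 - 20Q + 3Q^2 = 0, with roots 2/3 and 6. Take the larger (rising MC): Q* = 6.
Check: AVC at Q = 6 is $16 ≤ P, so revenue covers variable cost.
Profit = P·Q − TC = 28·6 − 271 = -$103, a loss, but smaller than the $175 fixed cost the firm would lose by shutting down.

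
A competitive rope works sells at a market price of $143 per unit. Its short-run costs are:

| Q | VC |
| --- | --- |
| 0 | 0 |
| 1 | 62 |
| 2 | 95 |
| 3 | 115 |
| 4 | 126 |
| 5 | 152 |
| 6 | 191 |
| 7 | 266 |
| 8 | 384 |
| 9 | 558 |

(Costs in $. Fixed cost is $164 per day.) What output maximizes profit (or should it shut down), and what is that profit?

Q = 8; profit = $596

Compute π = P·Q − TC at each output: Q=0: -164; Q=1: -83; Q=2: 27; Q=3: 150; Q=4: 282; Q=5: 399; Q=6: 503; Q=7: 571; Q=8: 596; Q=9: 565.
Profit is maximized at Q = 8. AVC there is 384/8 = $48 ≤ P, so producing beats shutting down (which would give -$164).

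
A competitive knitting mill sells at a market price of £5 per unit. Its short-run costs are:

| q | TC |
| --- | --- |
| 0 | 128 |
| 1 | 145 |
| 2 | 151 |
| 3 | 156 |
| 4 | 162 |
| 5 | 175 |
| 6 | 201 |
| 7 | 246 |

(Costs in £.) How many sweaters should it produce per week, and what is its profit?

q = 0 (shut down); profit = -£128

Tabulate TR − TC: q=0: -128; q=1: -140; q=2: -141; q=3: -141; q=4: -142; q=5: -150; q=6: -171; q=7: -211.
Profit is highest at q = 0. Equivalently, the lowest AVC in the table is 34/4 ≈ £8.50 at q = 4, and P = £5 falls below it — price never covers variable cost, so the firm shuts down and loses only its fixed cost.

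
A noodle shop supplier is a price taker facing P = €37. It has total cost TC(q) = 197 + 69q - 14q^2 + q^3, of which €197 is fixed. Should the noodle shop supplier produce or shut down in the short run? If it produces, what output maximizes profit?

Variable cost is VC = 69q - 14q^2 + q^3, so AVC = VC/q = 69 - 14q + q^2 and MC = dTC/dq = 69 - 28q + 3q^2.
AVC hits its minimum where MC = AVC, at q = 7, giving min AVC = 69 - 14·7 + 7^2 = €20.
P = €37 exceeds min AVC = €20, so the firm stays open.
Set P = MC: 37 = 69 - 28q + 3q^2 → 32 - 28q + 3q^2 = 0. The roots are q = 4/3 and q = 8; the profit-maximizing output is on the rising part of MC, so q* = 8.
Check: AVC at q = 8 is €21 ≤ P, so revenue covers variable cost.
Profit = P·q − TC = 37·8 − 365 = -€69, a loss, but smaller than the €197 fixed cost the firm would lose by shutting down.

Produce at q = 8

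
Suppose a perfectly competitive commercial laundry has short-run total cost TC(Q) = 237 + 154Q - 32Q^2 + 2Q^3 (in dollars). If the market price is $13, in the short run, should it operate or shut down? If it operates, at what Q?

Strip out fixed cost: VC = 154Q - 32Q^2 + 2Q^3. Then AVC = 154 - 32Q + 2Q^2 and MC = 154 - 64Q + 6Q^2.
AVC hits its minimum where MC = AVC, at Q = 8, giving min AVC = 154 - 32·8 + 2·8^2 = $26.
Since P = $13 < min AVC = $26, price fails to cover variable cost at any output.
Best response: produce nothing and absorb the $237 fixed cost.

Shut down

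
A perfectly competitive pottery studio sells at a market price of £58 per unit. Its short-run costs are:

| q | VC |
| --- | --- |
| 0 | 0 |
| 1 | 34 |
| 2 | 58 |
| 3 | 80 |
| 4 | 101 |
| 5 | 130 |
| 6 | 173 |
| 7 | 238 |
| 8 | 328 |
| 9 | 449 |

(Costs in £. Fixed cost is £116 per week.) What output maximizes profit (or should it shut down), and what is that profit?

Profit at each row (π = 58q − TC): q=0: -116; q=1: -92; q=2: -58; q=3: -22; q=4: 15; q=5: 44; q=6: 59; q=7: 52; q=8: 20; q=9: -43.
Profit is maximized at q = 6. AVC there is 173/6 = £28.83 ≤ P, so producing beats shutting down (which would give -£116).

q = 6; profit = £59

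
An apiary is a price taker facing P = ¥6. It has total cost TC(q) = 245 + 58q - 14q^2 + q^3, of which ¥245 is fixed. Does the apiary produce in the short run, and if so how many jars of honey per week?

Shut down

Variable cost is VC = 58q - 14q^2 + q^3, so AVC = VC/q = 58 - 14q + q^2 and MC = dTC/dq = 58 - 28q + 3q^2.
AVC hits its minimum where MC = AVC, at q = 7, giving min AVC = 58 - 14·7 + 7^2 = ¥9.
Since P = ¥6 < min AVC = ¥9, price fails to cover variable cost at any output.
Best response: produce nothing and absorb the ¥245 fixed cost.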